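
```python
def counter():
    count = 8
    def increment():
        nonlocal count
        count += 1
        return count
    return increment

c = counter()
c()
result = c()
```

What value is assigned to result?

Step 1: counter() creates closure with count = 8.
Step 2: Each c() call increments count via nonlocal. After 2 calls: 8 + 2 = 10.
Step 3: result = 10

The answer is 10.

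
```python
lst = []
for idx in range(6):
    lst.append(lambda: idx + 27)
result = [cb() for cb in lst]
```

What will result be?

Step 1: All lambdas capture idx by reference. After the loop, idx = 5.
Step 2: Each call returns 5 + 27 = 32.
Step 3: result = [32, 32, 32, 32, 32, 32]

The answer is [32, 32, 32, 32, 32, 32].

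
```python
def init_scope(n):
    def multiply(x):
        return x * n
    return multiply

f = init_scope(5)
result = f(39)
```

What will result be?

Step 1: init_scope(5) returns multiply closure with n = 5.
Step 2: f(39) computes 39 * 5 = 195.
Step 3: result = 195

The answer is 195.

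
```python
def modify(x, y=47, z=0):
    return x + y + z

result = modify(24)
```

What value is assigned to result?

Step 1: modify(24) uses defaults y = 47, z = 0.
Step 2: Returns 24 + 47 + 0 = 71.
Step 3: result = 71

The answer is 71.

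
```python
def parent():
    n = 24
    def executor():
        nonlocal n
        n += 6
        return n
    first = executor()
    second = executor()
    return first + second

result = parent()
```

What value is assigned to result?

Step 1: n starts at 24.
Step 2: First call: n = 24 + 6 = 30, returns 30.
Step 3: Second call: n = 30 + 6 = 36, returns 36.
Step 4: result = 30 + 36 = 66

The answer is 66.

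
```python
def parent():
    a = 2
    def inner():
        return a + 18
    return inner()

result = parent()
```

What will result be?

Step 1: parent() defines a = 2.
Step 2: inner() reads a = 2 from enclosing scope, returns 2 + 18 = 20.
Step 3: result = 20

The answer is 20.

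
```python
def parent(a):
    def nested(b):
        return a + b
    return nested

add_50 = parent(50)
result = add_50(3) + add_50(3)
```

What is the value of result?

Step 1: add_50 captures a = 50.
Step 2: add_50(3) = 50 + 3 = 53, called twice.
Step 3: result = 53 + 53 = 106

The answer is 106.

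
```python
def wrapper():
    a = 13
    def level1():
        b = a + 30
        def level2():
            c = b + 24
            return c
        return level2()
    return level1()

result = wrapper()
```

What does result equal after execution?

Step 1: a = 13. b = a + 30 = 43.
Step 2: c = b + 24 = 43 + 24 = 67.
Step 3: result = 67

The answer is 67.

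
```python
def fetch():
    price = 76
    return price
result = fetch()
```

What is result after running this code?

Step 1: fetch() defines price = 76 in its local scope.
Step 2: return price finds the local variable price = 76.
Step 3: result = 76

The answer is 76.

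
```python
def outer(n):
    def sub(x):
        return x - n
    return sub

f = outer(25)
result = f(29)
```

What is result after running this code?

Step 1: outer(25) creates a closure capturing n = 25.
Step 2: f(29) computes 29 - 25 = 4.
Step 3: result = 4

The answer is 4.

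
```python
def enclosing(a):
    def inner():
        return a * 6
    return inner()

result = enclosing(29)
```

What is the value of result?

Step 1: enclosing(29) binds parameter a = 29.
Step 2: inner() accesses a = 29 from enclosing scope.
Step 3: result = 29 * 6 = 174

The answer is 174.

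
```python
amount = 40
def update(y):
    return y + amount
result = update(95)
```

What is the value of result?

Step 1: amount = 40 is defined globally.
Step 2: update(95) uses parameter y = 95 and looks up amount from global scope = 40.
Step 3: result = 95 + 40 = 135

The answer is 135.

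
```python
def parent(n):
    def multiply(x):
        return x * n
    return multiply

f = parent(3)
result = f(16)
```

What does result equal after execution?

Step 1: parent(3) returns multiply closure with n = 3.
Step 2: f(16) computes 16 * 3 = 48.
Step 3: result = 48

The answer is 48.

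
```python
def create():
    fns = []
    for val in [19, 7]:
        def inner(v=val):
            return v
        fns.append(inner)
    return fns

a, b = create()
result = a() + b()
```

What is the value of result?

Step 1: Default argument v=val captures val at each iteration.
Step 2: a() returns 19 (captured at first iteration), b() returns 7 (captured at second).
Step 3: result = 19 + 7 = 26

The answer is 26.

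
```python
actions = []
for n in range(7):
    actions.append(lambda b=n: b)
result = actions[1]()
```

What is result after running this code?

Step 1: Default argument b=n captures n's value at each iteration.
Step 2: actions[1] captured b = 1 when n was 1.
Step 3: result = 1

The answer is 1.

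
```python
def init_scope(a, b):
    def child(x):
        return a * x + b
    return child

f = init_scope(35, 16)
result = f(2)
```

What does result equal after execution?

Step 1: init_scope(35, 16) captures a = 35, b = 16.
Step 2: f(2) computes 35 * 2 + 16 = 86.
Step 3: result = 86

The answer is 86.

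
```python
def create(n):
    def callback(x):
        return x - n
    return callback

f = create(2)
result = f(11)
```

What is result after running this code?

Step 1: create(2) creates a closure capturing n = 2.
Step 2: f(11) computes 11 - 2 = 9.
Step 3: result = 9

The answer is 9.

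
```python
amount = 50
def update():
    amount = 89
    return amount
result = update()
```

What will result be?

Step 1: Global amount = 50.
Step 2: update() creates local amount = 89, shadowing the global.
Step 3: Returns local amount = 89. result = 89

The answer is 89.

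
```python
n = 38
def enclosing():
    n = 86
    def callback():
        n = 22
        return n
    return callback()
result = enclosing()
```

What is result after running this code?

Step 1: Three scopes define n: global (38), enclosing (86), callback (22).
Step 2: callback() has its own local n = 22, which shadows both enclosing and global.
Step 3: result = 22 (local wins in LEGB)

The answer is 22.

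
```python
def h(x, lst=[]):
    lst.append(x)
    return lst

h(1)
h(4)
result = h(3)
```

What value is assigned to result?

Step 1: Mutable default argument gotcha! The list [] is created once.
Step 2: Each call appends to the SAME list: [1], [1, 4], [1, 4, 3].
Step 3: result = [1, 4, 3]

The answer is [1, 4, 3].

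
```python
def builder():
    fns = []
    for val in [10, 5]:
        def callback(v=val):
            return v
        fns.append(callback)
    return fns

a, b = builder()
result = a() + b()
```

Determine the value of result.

Step 1: Default argument v=val captures val at each iteration.
Step 2: a() returns 10 (captured at first iteration), b() returns 5 (captured at second).
Step 3: result = 10 + 5 = 15

The answer is 15.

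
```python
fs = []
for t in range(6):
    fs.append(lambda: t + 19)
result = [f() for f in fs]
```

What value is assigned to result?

Step 1: All lambdas capture t by reference. After the loop, t = 5.
Step 2: Each call returns 5 + 19 = 24.
Step 3: result = [24, 24, 24, 24, 24, 24]

The answer is [24, 24, 24, 24, 24, 24].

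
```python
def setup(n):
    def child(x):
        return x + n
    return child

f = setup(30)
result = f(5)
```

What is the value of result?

Step 1: setup(30) creates a closure that captures n = 30.
Step 2: f(5) calls the closure with x = 5, returning 5 + 30 = 35.
Step 3: result = 35

The answer is 35.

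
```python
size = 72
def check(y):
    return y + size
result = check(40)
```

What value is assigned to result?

Step 1: size = 72 is defined globally.
Step 2: check(40) uses parameter y = 40 and looks up size from global scope = 72.
Step 3: result = 40 + 72 = 112

The answer is 112.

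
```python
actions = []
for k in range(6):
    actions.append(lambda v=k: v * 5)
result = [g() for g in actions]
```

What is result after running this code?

Step 1: Default arg v=k captures k at each iteration.
Step 2: actions[k] has v defaulting to k, returns k * 5.
Step 3: result = [0, 5, 10, 15, 20, 25]

The answer is [0, 5, 10, 15, 20, 25].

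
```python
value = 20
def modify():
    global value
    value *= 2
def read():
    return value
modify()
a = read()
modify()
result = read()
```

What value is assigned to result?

Step 1: value = 20.
Step 2: First modify(): value = 20 * 2 = 40.
Step 3: Second modify(): value = 40 * 2 = 80.
Step 4: read() returns 80

The answer is 80.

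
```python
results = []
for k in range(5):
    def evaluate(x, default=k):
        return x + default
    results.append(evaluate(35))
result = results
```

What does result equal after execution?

Step 1: Default argument default=k is evaluated at function definition time.
Step 2: Each iteration creates evaluate with default = current k value.
Step 3: evaluate(35) returns 35 + default. results = [35, 36, 37, 38, 39]

The answer is [35, 36, 37, 38, 39].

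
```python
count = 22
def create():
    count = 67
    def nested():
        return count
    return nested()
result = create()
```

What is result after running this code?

Step 1: count = 22 globally, but create() defines count = 67 locally.
Step 2: nested() looks up count. Not in local scope, so checks enclosing scope (create) and finds count = 67.
Step 3: result = 67

The answer is 67.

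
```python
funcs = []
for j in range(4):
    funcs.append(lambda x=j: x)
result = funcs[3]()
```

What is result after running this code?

Step 1: Default argument x=j captures j's value at each iteration.
Step 2: funcs[3] captured x = 3 when j was 3.
Step 3: result = 3

The answer is 3.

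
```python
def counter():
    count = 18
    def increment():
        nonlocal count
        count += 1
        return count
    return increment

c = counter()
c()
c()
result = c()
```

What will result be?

Step 1: counter() creates closure with count = 18.
Step 2: Each c() call increments count via nonlocal. After 3 calls: 18 + 3 = 21.
Step 3: result = 21

The answer is 21.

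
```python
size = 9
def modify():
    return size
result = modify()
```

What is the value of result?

Step 1: size = 9 is defined in the global scope.
Step 2: modify() looks up size. No local size exists, so Python checks the global scope via LEGB rule and finds size = 9.
Step 3: result = 9

The answer is 9.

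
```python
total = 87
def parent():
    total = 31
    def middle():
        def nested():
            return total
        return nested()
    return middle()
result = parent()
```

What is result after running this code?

Step 1: parent() defines total = 31. middle() and nested() have no local total.
Step 2: nested() checks local (none), enclosing middle() (none), enclosing parent() and finds total = 31.
Step 3: result = 31

The answer is 31.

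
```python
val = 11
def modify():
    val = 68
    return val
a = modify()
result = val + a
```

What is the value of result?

Step 1: Global val = 11. modify() returns local val = 68.
Step 2: a = 68. Global val still = 11.
Step 3: result = 11 + 68 = 79

The answer is 79.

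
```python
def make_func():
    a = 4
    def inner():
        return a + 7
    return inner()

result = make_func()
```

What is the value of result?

Step 1: make_func() defines a = 4.
Step 2: inner() reads a = 4 from enclosing scope, returns 4 + 7 = 11.
Step 3: result = 11

The answer is 11.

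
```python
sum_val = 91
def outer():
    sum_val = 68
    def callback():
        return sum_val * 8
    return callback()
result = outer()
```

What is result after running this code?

Step 1: outer() shadows global sum_val with sum_val = 68.
Step 2: callback() finds sum_val = 68 in enclosing scope, computes 68 * 8 = 544.
Step 3: result = 544

The answer is 544.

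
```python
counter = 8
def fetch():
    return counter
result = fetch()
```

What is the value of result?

Step 1: counter = 8 is defined in the global scope.
Step 2: fetch() looks up counter. No local counter exists, so Python checks the global scope via LEGB rule and finds counter = 8.
Step 3: result = 8

The answer is 8.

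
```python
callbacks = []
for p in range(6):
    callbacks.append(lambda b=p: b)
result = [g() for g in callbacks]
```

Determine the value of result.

Step 1: Default arg b=p captures p at each iteration.
Step 2: Each lambda has its own default: 0, 1, ..., 5.
Step 3: result = [0, 1, 2, 3, 4, 5]

The answer is [0, 1, 2, 3, 4, 5].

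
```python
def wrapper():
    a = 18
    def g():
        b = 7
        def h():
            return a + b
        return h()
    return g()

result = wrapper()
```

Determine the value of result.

Step 1: wrapper() defines a = 18. g() defines b = 7.
Step 2: h() accesses both from enclosing scopes: a = 18, b = 7.
Step 3: result = 18 + 7 = 25

The answer is 25.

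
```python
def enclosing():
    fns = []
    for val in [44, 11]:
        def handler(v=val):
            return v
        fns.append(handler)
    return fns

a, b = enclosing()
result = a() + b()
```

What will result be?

Step 1: Default argument v=val captures val at each iteration.
Step 2: a() returns 44 (captured at first iteration), b() returns 11 (captured at second).
Step 3: result = 44 + 11 = 55

The answer is 55.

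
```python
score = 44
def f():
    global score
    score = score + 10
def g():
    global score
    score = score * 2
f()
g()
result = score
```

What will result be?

Step 1: score = 44.
Step 2: f() adds 10: score = 44 + 10 = 54.
Step 3: g() doubles: score = 54 * 2 = 108.
Step 4: result = 108

The answer is 108.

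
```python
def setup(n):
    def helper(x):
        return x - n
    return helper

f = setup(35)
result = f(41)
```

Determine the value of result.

Step 1: setup(35) creates a closure capturing n = 35.
Step 2: f(41) computes 41 - 35 = 6.
Step 3: result = 6

The answer is 6.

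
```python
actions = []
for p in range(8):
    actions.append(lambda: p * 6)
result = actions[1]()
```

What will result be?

Step 1: All lambdas reference the same variable p (late binding).
Step 2: After the loop, p = 7. Every lambda returns p * 6.
Step 3: actions[1]() = 7 * 6 = 42

The answer is 42.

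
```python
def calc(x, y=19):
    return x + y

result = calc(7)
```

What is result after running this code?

Step 1: calc(7) uses default y = 19.
Step 2: Returns 7 + 19 = 26.
Step 3: result = 26

The answer is 26.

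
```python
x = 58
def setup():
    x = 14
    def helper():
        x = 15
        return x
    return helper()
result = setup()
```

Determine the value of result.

Step 1: Three scopes define x: global (58), setup (14), helper (15).
Step 2: helper() has its own local x = 15, which shadows both enclosing and global.
Step 3: result = 15 (local wins in LEGB)

The answer is 15.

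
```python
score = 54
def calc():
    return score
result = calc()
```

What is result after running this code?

Step 1: score = 54 is defined in the global scope.
Step 2: calc() looks up score. No local score exists, so Python checks the global scope via LEGB rule and finds score = 54.
Step 3: result = 54

The answer is 54.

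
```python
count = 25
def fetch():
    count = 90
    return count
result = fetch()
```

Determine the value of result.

Step 1: Global count = 25.
Step 2: fetch() creates local count = 90, shadowing the global.
Step 3: Returns local count = 90. result = 90

The answer is 90.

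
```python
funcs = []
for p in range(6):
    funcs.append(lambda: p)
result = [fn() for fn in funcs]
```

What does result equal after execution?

Step 1: All 6 lambdas share the same variable p.
Step 2: After the loop, p = 5.
Step 3: Each call returns 5. result = [5, 5, 5, 5, 5, 5]

The answer is [5, 5, 5, 5, 5, 5].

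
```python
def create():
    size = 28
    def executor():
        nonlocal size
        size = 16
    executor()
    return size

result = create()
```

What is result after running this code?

Step 1: create() sets size = 28.
Step 2: executor() uses nonlocal to reassign size = 16.
Step 3: result = 16

The answer is 16.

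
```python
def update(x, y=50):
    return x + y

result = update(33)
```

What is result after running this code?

Step 1: update(33) uses default y = 50.
Step 2: Returns 33 + 50 = 83.
Step 3: result = 83

The answer is 83.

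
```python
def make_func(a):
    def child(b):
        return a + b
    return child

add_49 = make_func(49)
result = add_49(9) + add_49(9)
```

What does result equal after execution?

Step 1: add_49 captures a = 49.
Step 2: add_49(9) = 49 + 9 = 58, called twice.
Step 3: result = 58 + 58 = 116

The answer is 116.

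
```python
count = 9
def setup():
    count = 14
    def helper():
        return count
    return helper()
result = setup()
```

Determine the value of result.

Step 1: count = 9 globally, but setup() defines count = 14 locally.
Step 2: helper() looks up count. Not in local scope, so checks enclosing scope (setup) and finds count = 14.
Step 3: result = 14

The answer is 14.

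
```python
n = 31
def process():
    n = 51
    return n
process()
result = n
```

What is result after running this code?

Step 1: n = 31 globally.
Step 2: process() creates a LOCAL n = 51 (no global keyword!).
Step 3: The global n is unchanged. result = 31

The answer is 31.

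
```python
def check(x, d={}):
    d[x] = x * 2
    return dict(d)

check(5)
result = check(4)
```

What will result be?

Step 1: Mutable default dict is shared across calls.
Step 2: First call adds 5: 10. Second call adds 4: 8.
Step 3: result = {5: 10, 4: 8}

The answer is {5: 10, 4: 8}.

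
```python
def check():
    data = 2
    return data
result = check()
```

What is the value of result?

Step 1: check() defines data = 2 in its local scope.
Step 2: return data finds the local variable data = 2.
Step 3: result = 2

The answer is 2.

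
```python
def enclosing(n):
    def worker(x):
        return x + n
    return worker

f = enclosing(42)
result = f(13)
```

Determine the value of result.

Step 1: enclosing(42) creates a closure that captures n = 42.
Step 2: f(13) calls the closure with x = 13, returning 13 + 42 = 55.
Step 3: result = 55

The answer is 55.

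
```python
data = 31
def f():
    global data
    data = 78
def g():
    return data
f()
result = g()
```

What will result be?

Step 1: data = 31.
Step 2: f() sets global data = 78.
Step 3: g() reads global data = 78. result = 78

The answer is 78.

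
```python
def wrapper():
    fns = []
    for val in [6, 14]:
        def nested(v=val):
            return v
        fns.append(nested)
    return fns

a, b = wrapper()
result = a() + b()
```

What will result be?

Step 1: Default argument v=val captures val at each iteration.
Step 2: a() returns 6 (captured at first iteration), b() returns 14 (captured at second).
Step 3: result = 6 + 14 = 20

The answer is 20.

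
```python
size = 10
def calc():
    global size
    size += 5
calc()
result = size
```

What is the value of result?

Step 1: size = 10 globally.
Step 2: calc() modifies global size: size += 5 = 15.
Step 3: result = 15

The answer is 15.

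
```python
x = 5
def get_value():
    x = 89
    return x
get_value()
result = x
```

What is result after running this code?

Step 1: x = 5 globally.
Step 2: get_value() creates a LOCAL x = 89 (no global keyword!).
Step 3: The global x is unchanged. result = 5

The answer is 5.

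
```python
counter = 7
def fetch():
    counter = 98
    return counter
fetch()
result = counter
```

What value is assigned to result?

Step 1: counter = 7 globally.
Step 2: fetch() creates a LOCAL counter = 98 (no global keyword!).
Step 3: The global counter is unchanged. result = 7

The answer is 7.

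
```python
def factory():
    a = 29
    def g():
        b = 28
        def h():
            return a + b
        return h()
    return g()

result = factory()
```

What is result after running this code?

Step 1: factory() defines a = 29. g() defines b = 28.
Step 2: h() accesses both from enclosing scopes: a = 29, b = 28.
Step 3: result = 29 + 28 = 57

The answer is 57.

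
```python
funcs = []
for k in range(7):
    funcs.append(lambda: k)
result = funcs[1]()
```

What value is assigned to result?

Step 1: The loop creates 7 lambdas, all referencing the same variable k.
Step 2: After the loop, k = 6 (final value).
Step 3: funcs[1]() looks up k at call time and finds 6. This is the late binding gotcha. result = 6

The answer is 6.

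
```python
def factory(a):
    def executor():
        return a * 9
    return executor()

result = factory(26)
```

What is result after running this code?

Step 1: factory(26) binds parameter a = 26.
Step 2: executor() accesses a = 26 from enclosing scope.
Step 3: result = 26 * 9 = 234

The answer is 234.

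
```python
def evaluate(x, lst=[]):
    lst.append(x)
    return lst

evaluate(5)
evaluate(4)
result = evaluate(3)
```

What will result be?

Step 1: Mutable default argument gotcha! The list [] is created once.
Step 2: Each call appends to the SAME list: [5], [5, 4], [5, 4, 3].
Step 3: result = [5, 4, 3]

The answer is [5, 4, 3].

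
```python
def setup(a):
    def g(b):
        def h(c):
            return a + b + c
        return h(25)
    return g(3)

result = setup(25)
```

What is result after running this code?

Step 1: a = 25, b = 3, c = 25 across three nested scopes.
Step 2: h() accesses all three via LEGB rule.
Step 3: result = 25 + 3 + 25 = 53

The answer is 53.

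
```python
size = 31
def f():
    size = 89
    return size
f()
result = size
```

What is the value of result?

Step 1: Global size = 31.
Step 2: f() creates local size = 89 (shadow, not modification).
Step 3: After f() returns, global size is unchanged. result = 31

The answer is 31.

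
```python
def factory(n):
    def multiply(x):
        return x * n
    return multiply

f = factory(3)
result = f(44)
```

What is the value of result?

Step 1: factory(3) returns multiply closure with n = 3.
Step 2: f(44) computes 44 * 3 = 132.
Step 3: result = 132

The answer is 132.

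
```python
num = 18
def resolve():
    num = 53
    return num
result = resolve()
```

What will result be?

Step 1: Global num = 18.
Step 2: resolve() creates local num = 53, shadowing the global.
Step 3: Returns local num = 53. result = 53

The answer is 53.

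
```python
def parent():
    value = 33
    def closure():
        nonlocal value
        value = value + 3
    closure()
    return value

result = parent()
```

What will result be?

Step 1: parent() sets value = 33.
Step 2: closure() uses nonlocal to modify value in parent's scope: value = 33 + 3 = 36.
Step 3: parent() returns the modified value = 36

The answer is 36.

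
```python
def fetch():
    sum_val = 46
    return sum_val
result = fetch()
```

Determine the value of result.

Step 1: fetch() defines sum_val = 46 in its local scope.
Step 2: return sum_val finds the local variable sum_val = 46.
Step 3: result = 46

The answer is 46.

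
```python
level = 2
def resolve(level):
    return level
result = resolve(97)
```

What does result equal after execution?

Step 1: Global level = 2.
Step 2: resolve(97) takes parameter level = 97, which shadows the global.
Step 3: result = 97

The answer is 97.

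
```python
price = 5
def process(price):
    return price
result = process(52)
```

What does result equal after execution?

Step 1: Global price = 5.
Step 2: process(52) takes parameter price = 52, which shadows the global.
Step 3: result = 52

The answer is 52.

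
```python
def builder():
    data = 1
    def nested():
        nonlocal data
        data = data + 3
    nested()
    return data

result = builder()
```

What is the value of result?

Step 1: builder() sets data = 1.
Step 2: nested() uses nonlocal to modify data in builder's scope: data = 1 + 3 = 4.
Step 3: builder() returns the modified data = 4

The answer is 4.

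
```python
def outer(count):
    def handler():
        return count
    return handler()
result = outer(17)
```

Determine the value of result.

Step 1: outer(17) binds parameter count = 17.
Step 2: handler() looks up count in enclosing scope and finds the parameter count = 17.
Step 3: result = 17

The answer is 17.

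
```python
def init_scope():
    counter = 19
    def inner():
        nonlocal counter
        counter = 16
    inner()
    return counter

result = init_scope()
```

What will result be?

Step 1: init_scope() sets counter = 19.
Step 2: inner() uses nonlocal to reassign counter = 16.
Step 3: result = 16

The answer is 16.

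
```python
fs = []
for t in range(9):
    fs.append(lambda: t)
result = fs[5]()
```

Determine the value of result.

Step 1: The loop creates 9 lambdas, all referencing the same variable t.
Step 2: After the loop, t = 8 (final value).
Step 3: fs[5]() looks up t at call time and finds 8. This is the late binding gotcha. result = 8

The answer is 8.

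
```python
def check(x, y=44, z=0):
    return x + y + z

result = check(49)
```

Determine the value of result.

Step 1: check(49) uses defaults y = 44, z = 0.
Step 2: Returns 49 + 44 + 0 = 93.
Step 3: result = 93

The answer is 93.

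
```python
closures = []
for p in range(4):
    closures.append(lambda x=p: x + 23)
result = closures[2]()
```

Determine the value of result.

Step 1: Default argument x=p captures p's value at definition time.
Step 2: closures[2] was defined when p = 2, so x defaults to 2.
Step 3: result = 2 + 23 = 25 (default arg fixes the late binding issue)

The answer is 25.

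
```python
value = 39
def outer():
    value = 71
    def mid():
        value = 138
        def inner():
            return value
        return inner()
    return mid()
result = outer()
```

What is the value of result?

Step 1: Three levels of shadowing: global 39, outer 71, mid 138.
Step 2: inner() finds value = 138 in enclosing mid() scope.
Step 3: result = 138

The answer is 138.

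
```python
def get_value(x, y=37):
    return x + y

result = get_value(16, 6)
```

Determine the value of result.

Step 1: get_value(16, 6) overrides default y with 6.
Step 2: Returns 16 + 6 = 22.
Step 3: result = 22

The answer is 22.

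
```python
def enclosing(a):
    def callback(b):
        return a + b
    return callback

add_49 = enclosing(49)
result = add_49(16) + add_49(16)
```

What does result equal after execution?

Step 1: add_49 captures a = 49.
Step 2: add_49(16) = 49 + 16 = 65, called twice.
Step 3: result = 65 + 65 = 130

The answer is 130.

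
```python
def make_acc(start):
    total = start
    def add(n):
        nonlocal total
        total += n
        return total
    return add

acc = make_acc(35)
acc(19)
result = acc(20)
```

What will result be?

Step 1: make_acc(35) creates closure with total = 35.
Step 2: First acc(19): total = 35 + 19 = 54.
Step 3: Second acc(20): total = 54 + 20 = 74. result = 74

The answer is 74.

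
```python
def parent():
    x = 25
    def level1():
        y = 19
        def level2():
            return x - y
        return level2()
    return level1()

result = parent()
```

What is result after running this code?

Step 1: x = 25 in parent. y = 19 in level1.
Step 2: level2() reads x = 25 and y = 19 from enclosing scopes.
Step 3: result = 25 - 19 = 6

The answer is 6.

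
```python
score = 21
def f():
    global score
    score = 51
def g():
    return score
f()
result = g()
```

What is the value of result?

Step 1: score = 21.
Step 2: f() sets global score = 51.
Step 3: g() reads global score = 51. result = 51

The answer is 51.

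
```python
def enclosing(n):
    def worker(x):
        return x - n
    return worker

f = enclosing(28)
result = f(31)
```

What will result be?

Step 1: enclosing(28) creates a closure capturing n = 28.
Step 2: f(31) computes 31 - 28 = 3.
Step 3: result = 3

The answer is 3.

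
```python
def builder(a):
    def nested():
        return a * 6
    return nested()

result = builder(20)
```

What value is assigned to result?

Step 1: builder(20) binds parameter a = 20.
Step 2: nested() accesses a = 20 from enclosing scope.
Step 3: result = 20 * 6 = 120

The answer is 120.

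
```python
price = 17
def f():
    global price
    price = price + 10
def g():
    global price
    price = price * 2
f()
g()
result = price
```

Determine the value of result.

Step 1: price = 17.
Step 2: f() adds 10: price = 17 + 10 = 27.
Step 3: g() doubles: price = 27 * 2 = 54.
Step 4: result = 54

The answer is 54.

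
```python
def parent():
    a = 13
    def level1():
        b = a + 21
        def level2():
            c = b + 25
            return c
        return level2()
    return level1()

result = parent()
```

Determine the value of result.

Step 1: a = 13. b = a + 21 = 34.
Step 2: c = b + 25 = 34 + 25 = 59.
Step 3: result = 59

The answer is 59.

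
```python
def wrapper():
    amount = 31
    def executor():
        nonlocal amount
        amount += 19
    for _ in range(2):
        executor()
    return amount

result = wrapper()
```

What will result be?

Step 1: amount = 31.
Step 2: executor() is called 2 times in a loop, each adding 19 via nonlocal.
Step 3: amount = 31 + 19 * 2 = 69

The answer is 69.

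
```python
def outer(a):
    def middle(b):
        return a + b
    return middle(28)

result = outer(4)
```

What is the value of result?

Step 1: outer(4) passes a = 4.
Step 2: middle(28) has b = 28, reads a = 4 from enclosing.
Step 3: result = 4 + 28 = 32

The answer is 32.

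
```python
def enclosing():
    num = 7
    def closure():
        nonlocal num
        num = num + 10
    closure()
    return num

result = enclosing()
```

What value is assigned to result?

Step 1: enclosing() sets num = 7.
Step 2: closure() uses nonlocal to modify num in enclosing's scope: num = 7 + 10 = 17.
Step 3: enclosing() returns the modified num = 17

The answer is 17.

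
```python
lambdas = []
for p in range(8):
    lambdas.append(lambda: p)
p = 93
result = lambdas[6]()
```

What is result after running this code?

Step 1: Lambdas capture the variable p by reference, not by value.
Step 2: After the loop, p is reassigned to 93.
Step 3: lambdas[6]() looks up the current p = 93. result = 93

The answer is 93.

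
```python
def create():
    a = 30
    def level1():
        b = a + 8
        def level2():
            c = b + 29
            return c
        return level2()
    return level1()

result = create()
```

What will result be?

Step 1: a = 30. b = a + 8 = 38.
Step 2: c = b + 29 = 38 + 29 = 67.
Step 3: result = 67

The answer is 67.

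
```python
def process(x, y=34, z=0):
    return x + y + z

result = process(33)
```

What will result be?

Step 1: process(33) uses defaults y = 34, z = 0.
Step 2: Returns 33 + 34 + 0 = 67.
Step 3: result = 67

The answer is 67.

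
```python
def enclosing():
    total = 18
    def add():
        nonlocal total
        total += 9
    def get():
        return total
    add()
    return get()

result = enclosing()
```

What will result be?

Step 1: total = 18. add() modifies it via nonlocal, get() reads it.
Step 2: add() makes total = 18 + 9 = 27.
Step 3: get() returns 27. result = 27

The answer is 27.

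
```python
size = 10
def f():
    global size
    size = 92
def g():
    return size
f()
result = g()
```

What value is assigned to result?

Step 1: size = 10.
Step 2: f() sets global size = 92.
Step 3: g() reads global size = 92. result = 92

The answer is 92.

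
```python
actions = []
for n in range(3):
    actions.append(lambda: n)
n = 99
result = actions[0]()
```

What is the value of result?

Step 1: Lambdas capture the variable n by reference, not by value.
Step 2: After the loop, n is reassigned to 99.
Step 3: actions[0]() looks up the current n = 99. result = 99

The answer is 99.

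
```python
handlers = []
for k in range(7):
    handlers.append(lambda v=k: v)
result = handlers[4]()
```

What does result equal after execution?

Step 1: Default argument v=k captures k's value at each iteration.
Step 2: handlers[4] captured v = 4 when k was 4.
Step 3: result = 4

The answer is 4.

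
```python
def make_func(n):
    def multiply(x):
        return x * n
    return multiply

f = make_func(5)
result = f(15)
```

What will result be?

Step 1: make_func(5) returns multiply closure with n = 5.
Step 2: f(15) computes 15 * 5 = 75.
Step 3: result = 75

The answer is 75.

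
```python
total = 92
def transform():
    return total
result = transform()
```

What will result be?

Step 1: total = 92 is defined in the global scope.
Step 2: transform() looks up total. No local total exists, so Python checks the global scope via LEGB rule and finds total = 92.
Step 3: result = 92

The answer is 92.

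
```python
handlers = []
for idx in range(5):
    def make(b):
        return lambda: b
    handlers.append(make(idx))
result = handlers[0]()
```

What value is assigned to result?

Step 1: make(idx) creates a new scope capturing b = idx at call time.
Step 2: handlers[0] = make(0), so its lambda captures b = 0.
Step 3: result = 0 (closure factory fixes late binding)

The answer is 0.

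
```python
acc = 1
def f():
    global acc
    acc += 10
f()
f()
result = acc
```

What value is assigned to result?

Step 1: acc = 1.
Step 2: First f(): acc = 1 + 10 = 11.
Step 3: Second f(): acc = 11 + 10 = 21. result = 21

The answer is 21.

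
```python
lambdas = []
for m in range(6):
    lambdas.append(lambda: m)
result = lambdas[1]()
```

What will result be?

Step 1: The loop creates 6 lambdas, all referencing the same variable m.
Step 2: After the loop, m = 5 (final value).
Step 3: lambdas[1]() looks up m at call time and finds 5. This is the late binding gotcha. result = 5

The answer is 5.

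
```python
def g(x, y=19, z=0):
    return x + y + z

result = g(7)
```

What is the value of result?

Step 1: g(7) uses defaults y = 19, z = 0.
Step 2: Returns 7 + 19 + 0 = 26.
Step 3: result = 26

The answer is 26.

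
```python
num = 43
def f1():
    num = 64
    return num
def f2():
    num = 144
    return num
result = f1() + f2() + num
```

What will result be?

Step 1: Each function shadows global num with its own local.
Step 2: f1() returns 64, f2() returns 144.
Step 3: Global num = 43 is unchanged. result = 64 + 144 + 43 = 251

The answer is 251.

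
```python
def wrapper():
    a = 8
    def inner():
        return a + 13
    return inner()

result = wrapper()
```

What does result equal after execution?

Step 1: wrapper() defines a = 8.
Step 2: inner() reads a = 8 from enclosing scope, returns 8 + 13 = 21.
Step 3: result = 21

The answer is 21.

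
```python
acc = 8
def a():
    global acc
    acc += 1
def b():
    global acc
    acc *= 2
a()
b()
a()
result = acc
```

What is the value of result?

Step 1: acc = 8.
Step 2: a(): acc = 8 + 1 = 9.
Step 3: b(): acc = 9 * 2 = 18.
Step 4: a(): acc = 18 + 1 = 19

The answer is 19.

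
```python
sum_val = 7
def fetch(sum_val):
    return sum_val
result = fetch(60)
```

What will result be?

Step 1: Global sum_val = 7.
Step 2: fetch(60) takes parameter sum_val = 60, which shadows the global.
Step 3: result = 60

The answer is 60.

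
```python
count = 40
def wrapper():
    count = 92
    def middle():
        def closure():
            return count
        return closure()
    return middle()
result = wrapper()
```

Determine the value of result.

Step 1: wrapper() defines count = 92. middle() and closure() have no local count.
Step 2: closure() checks local (none), enclosing middle() (none), enclosing wrapper() and finds count = 92.
Step 3: result = 92

The answer is 92.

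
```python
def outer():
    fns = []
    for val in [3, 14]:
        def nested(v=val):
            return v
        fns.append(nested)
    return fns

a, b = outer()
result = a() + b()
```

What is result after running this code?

Step 1: Default argument v=val captures val at each iteration.
Step 2: a() returns 3 (captured at first iteration), b() returns 14 (captured at second).
Step 3: result = 3 + 14 = 17

The answer is 17.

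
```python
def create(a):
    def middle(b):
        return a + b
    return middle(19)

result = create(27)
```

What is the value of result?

Step 1: create(27) passes a = 27.
Step 2: middle(19) has b = 19, reads a = 27 from enclosing.
Step 3: result = 27 + 19 = 46

The answer is 46.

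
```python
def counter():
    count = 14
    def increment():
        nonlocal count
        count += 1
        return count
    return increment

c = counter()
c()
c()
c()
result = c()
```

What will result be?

Step 1: counter() creates closure with count = 14.
Step 2: Each c() call increments count via nonlocal. After 4 calls: 14 + 4 = 18.
Step 3: result = 18

The answer is 18.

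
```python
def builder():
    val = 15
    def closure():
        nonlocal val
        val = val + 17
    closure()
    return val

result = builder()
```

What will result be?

Step 1: builder() sets val = 15.
Step 2: closure() uses nonlocal to modify val in builder's scope: val = 15 + 17 = 32.
Step 3: builder() returns the modified val = 32

The answer is 32.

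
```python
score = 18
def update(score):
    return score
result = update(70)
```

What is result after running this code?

Step 1: Global score = 18.
Step 2: update(70) takes parameter score = 70, which shadows the global.
Step 3: result = 70

The answer is 70.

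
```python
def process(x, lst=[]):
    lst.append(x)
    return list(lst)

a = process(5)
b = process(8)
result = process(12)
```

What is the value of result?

Step 1: Default list is shared. list() creates copies for return values.
Step 2: Internal list grows: [5] -> [5, 8] -> [5, 8, 12].
Step 3: result = [5, 8, 12]

The answer is [5, 8, 12].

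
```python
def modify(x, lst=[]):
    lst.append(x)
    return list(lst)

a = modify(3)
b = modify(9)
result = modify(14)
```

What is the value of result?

Step 1: Default list is shared. list() creates copies for return values.
Step 2: Internal list grows: [3] -> [3, 9] -> [3, 9, 14].
Step 3: result = [3, 9, 14]

The answer is [3, 9, 14].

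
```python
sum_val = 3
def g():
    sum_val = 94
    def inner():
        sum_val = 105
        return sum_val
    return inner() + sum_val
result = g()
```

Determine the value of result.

Step 1: g() has local sum_val = 94. inner() has local sum_val = 105.
Step 2: inner() returns its local sum_val = 105.
Step 3: g() returns 105 + its own sum_val (94) = 199

The answer is 199.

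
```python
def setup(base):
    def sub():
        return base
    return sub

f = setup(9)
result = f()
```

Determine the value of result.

Step 1: setup(9) creates closure capturing base = 9.
Step 2: f() returns the captured base = 9.
Step 3: result = 9

The answer is 9.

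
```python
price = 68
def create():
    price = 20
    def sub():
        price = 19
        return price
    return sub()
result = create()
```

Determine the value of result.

Step 1: Three scopes define price: global (68), create (20), sub (19).
Step 2: sub() has its own local price = 19, which shadows both enclosing and global.
Step 3: result = 19 (local wins in LEGB)

The answer is 19.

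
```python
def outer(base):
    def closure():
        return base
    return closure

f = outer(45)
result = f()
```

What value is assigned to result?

Step 1: outer(45) creates closure capturing base = 45.
Step 2: f() returns the captured base = 45.
Step 3: result = 45

The answer is 45.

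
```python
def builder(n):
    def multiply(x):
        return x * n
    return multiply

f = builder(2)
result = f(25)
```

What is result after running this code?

Step 1: builder(2) returns multiply closure with n = 2.
Step 2: f(25) computes 25 * 2 = 50.
Step 3: result = 50

The answer is 50.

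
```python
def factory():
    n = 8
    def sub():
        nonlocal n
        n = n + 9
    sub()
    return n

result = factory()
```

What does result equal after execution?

Step 1: factory() sets n = 8.
Step 2: sub() uses nonlocal to modify n in factory's scope: n = 8 + 9 = 17.
Step 3: factory() returns the modified n = 17

The answer is 17.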